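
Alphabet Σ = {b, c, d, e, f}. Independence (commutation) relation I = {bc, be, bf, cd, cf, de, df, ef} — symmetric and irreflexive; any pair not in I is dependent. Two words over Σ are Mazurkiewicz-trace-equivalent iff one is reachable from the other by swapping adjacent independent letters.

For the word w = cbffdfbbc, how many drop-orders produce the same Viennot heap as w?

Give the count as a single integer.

#0=c has no predecessor
#1=b has no predecessor
#2=f has no predecessor
#3=f depends on [2:f]
#4=d depends on [1:b]
#5=f depends on [3:f]
#6=b depends on [4:d]
#7=b depends on [6:b]
#8=c depends on [0:c]
sources: [0:c, 1:b, 2:f]
N(rest) = Σ N(rest − s) over sources s of rest; N(one piece) = 1:
  size 1 → [5]=1  [7]=1  [8]=1
  size 2 → [0,8]=1  [3,5]=1  [5,7]=2  [5,8]=2  [6,7]=1  [7,8]=2
  size 3 → [0,5,8]=3  [0,7,8]=3  [2,3,5]=1  [3,5,7]=3  [3,5,8]=3  [4,6,7]=1  [5,6,7]=3  [5,7,8]=6  [6,7,8]=3
  size 4 → [0,3,5,8]=6  [0,5,7,8]=12  [0,6,7,8]=6  [1,4,6,7]=1  [2,3,5,7]=4  [2,3,5,8]=4  [3,5,6,7]=6  [3,5,7,8]=12  [4,5,6,7]=4  [4,6,7,8]=4  [5,6,7,8]=12
  size 5 → [0,2,3,5,8]=10  [0,3,5,7,8]=30  [0,4,6,7,8]=10  [0,5,6,7,8]=30  [1,4,5,6,7]=5  [1,4,6,7,8]=5  [2,3,5,6,7]=10  [2,3,5,7,8]=20  [3,4,5,6,7]=10  [3,5,6,7,8]=30  [4,5,6,7,8]=20
  size 6 → [0,1,4,6,7,8]=15  [0,2,3,5,7,8]=60  [0,3,5,6,7,8]=90  [0,4,5,6,7,8]=60  [1,3,4,5,6,7]=15  [1,4,5,6,7,8]=30  [2,3,4,5,6,7]=20  [2,3,5,6,7,8]=60  [3,4,5,6,7,8]=60
  size 7 → [0,1,4,5,6,7,8]=105  [0,2,3,5,6,7,8]=210  [0,3,4,5,6,7,8]=210  [1,2,3,4,5,6,7]=35  [1,3,4,5,6,7,8]=105  [2,3,4,5,6,7,8]=140
  first=0(c) contributes 280
  first=1(b) contributes 560
  first=2(f) contributes 420
|[w]| = 1260

1260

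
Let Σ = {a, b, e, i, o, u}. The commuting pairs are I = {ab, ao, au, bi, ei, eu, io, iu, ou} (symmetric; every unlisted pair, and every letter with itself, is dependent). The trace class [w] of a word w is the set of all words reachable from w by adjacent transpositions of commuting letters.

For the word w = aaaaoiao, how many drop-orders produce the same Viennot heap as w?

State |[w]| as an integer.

#0=a has no predecessor
#1=a depends on [0:a]
#2=a depends on [1:a]
#3=a depends on [2:a]
#4=o has no predecessor
#5=i depends on [3:a]
#6=a depends on [5:i]
#7=o depends on [4:o]
sources: [0:a, 4:o]
N(rest) = Σ N(rest − s) over sources s of rest; N(one piece) = 1:
  size 1 → [6]=1  [7]=1
  size 2 → [4,7]=1  [5,6]=1  [6,7]=2
  size 3 → [3,5,6]=1  [4,6,7]=3  [5,6,7]=3
  size 4 → [2,3,5,6]=1  [3,5,6,7]=4  [4,5,6,7]=6
  size 5 → [1,2,3,5,6]=1  [2,3,5,6,7]=5  [3,4,5,6,7]=10
  size 6 → [0,1,2,3,5,6]=1  [1,2,3,5,6,7]=6  [2,3,4,5,6,7]=15
  first=0(a) contributes 21
  first=4(o) contributes 7
|[w]| = 28

28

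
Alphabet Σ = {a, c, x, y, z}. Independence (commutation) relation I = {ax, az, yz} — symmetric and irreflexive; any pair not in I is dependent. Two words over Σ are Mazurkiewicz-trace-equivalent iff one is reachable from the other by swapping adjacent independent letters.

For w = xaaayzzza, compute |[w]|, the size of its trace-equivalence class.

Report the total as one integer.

121

drop 0:x onto floor
drop 1:a onto floor
drop 2:a onto {1:a}
drop 3:a onto {2:a}
drop 4:y onto {0:x, 3:a}
drop 5:z onto {0:x}
drop 6:z onto {5:z}
drop 7:z onto {6:z}
drop 8:a onto {4:y}
ground layer = {0:x, 1:a}
drop-orders for the pieces not yet dropped (sum over which currently-grounded one goes next):
  1 to go: {7} 1  {8} 1
  2 to go: {4,8} 1  {6,7} 1  {7,8} 2
  3 to go: {3,4,8} 1  {4,7,8} 3  {5,6,7} 1  {6,7,8} 3
  4 to go: {2,3,4,8} 1  {3,4,7,8} 4  {4,6,7,8} 6  {5,6,7,8} 4
  5 to go: {1,2,3,4,8} 1  {2,3,4,7,8} 5  {3,4,6,7,8} 10  {4,5,6,7,8} 10
  6 to go: {0,4,5,6,7,8} 10  {1,2,3,4,7,8} 6  {2,3,4,6,7,8} 15  {3,4,5,6,7,8} 20
  7 to go: {0,3,4,5,6,7,8} 30  {1,2,3,4,6,7,8} 21  {2,3,4,5,6,7,8} 35
  if 0:x drops first: 56 orders
  if 1:a drops first: 65 orders
heap linearizations: 121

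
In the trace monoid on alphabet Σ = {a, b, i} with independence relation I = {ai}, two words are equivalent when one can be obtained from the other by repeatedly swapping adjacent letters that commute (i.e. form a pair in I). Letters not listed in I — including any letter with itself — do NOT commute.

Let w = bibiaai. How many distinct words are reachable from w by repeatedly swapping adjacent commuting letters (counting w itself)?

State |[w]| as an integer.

0(b) covers ∅
1(i) covers 0:b
2(b) covers 1:i
3(i) covers 2:b
4(a) covers 2:b
5(a) covers 4:a
6(i) covers 3:i
floor of heap: 0:b
completions by unplaced set U, small U first (add the entries for U minus each lowest piece of U):
  |U|=1: {5}:1  {6}:1
  |U|=2: {3,6}:1  {4,5}:1  {5,6}:2
  |U|=3: {3,5,6}:3  {4,5,6}:3
  |U|=4: {3,4,5,6}:6
  |U|=5: {2,3,4,5,6}:6
  start at 0(b): 6

6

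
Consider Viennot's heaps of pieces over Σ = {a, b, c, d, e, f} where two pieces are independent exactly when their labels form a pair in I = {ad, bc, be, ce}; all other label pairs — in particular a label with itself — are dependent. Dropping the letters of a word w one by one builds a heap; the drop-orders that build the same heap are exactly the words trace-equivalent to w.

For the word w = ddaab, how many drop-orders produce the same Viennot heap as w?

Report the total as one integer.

6

drop 0:d onto floor
drop 1:d onto {0:d}
drop 2:a onto floor
drop 3:a onto {2:a}
drop 4:b onto {1:d, 3:a}
ground layer = {0:d, 2:a}
drop-orders for the pieces not yet dropped (sum over which currently-grounded one goes next):
  1 to go: {4} 1
  2 to go: {1,4} 1  {3,4} 1
  3 to go: {0,1,4} 1  {1,3,4} 2  {2,3,4} 1
  if 0:d drops first: 3 orders
  if 2:a drops first: 3 orders
heap linearizations: 6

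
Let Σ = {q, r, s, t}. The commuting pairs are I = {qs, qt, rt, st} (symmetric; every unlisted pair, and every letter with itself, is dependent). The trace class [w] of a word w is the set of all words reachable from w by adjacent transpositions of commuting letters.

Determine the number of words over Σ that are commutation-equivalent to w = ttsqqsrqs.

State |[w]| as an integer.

432

0(t) covers ∅
1(t) covers 0:t
2(s) covers ∅
3(q) covers ∅
4(q) covers 3:q
5(s) covers 2:s
6(r) covers 4:q, 5:s
7(q) covers 6:r
8(s) covers 6:r
floor of heap: 0:t, 2:s, 3:q
completions by unplaced set U, small U first (add the entries for U minus each lowest piece of U):
  |U|=1: {1}:1  {7}:1  {8}:1
  |U|=2: {0,1}:1  {1,7}:2  {1,8}:2  {7,8}:2
  |U|=3: {0,1,7}:3  {0,1,8}:3  {1,7,8}:6  {6,7,8}:2
  |U|=4: {0,1,7,8}:12  {1,6,7,8}:8  {4,6,7,8}:2  {5,6,7,8}:2
  |U|=5: {0,1,6,7,8}:20  {1,4,6,7,8}:10  {1,5,6,7,8}:10  {2,5,6,7,8}:2  {3,4,6,7,8}:2  {4,5,6,7,8}:4
  |U|=6: {0,1,4,6,7,8}:30  {0,1,5,6,7,8}:30  {1,2,5,6,7,8}:12  {1,3,4,6,7,8}:12  {1,4,5,6,7,8}:24  {2,4,5,6,7,8}:6  {3,4,5,6,7,8}:6
  |U|=7: {0,1,2,5,6,7,8}:42  {0,1,3,4,6,7,8}:42  {0,1,4,5,6,7,8}:84  {1,2,4,5,6,7,8}:42  {1,3,4,5,6,7,8}:42  {2,3,4,5,6,7,8}:12
  start at 0(t): 96
  start at 2(s): 168
  start at 3(q): 168
sum over floor = 432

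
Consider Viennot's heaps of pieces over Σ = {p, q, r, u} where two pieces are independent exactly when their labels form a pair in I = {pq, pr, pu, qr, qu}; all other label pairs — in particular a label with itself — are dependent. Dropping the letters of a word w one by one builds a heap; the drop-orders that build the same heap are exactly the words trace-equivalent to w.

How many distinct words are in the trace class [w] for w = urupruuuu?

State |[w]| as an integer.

0(u) covers ∅
1(r) covers 0:u
2(u) covers 1:r
3(p) covers ∅
4(r) covers 2:u
5(u) covers 4:r
6(u) covers 5:u
7(u) covers 6:u
8(u) covers 7:u
floor of heap: 0:u, 3:p
completions by unplaced set U, small U first (add the entries for U minus each lowest piece of U):
  |U|=1: {3}:1  {8}:1
  |U|=2: {3,8}:2  {7,8}:1
  |U|=3: {3,7,8}:3  {6,7,8}:1
  |U|=4: {3,6,7,8}:4  {5,6,7,8}:1
  |U|=5: {3,5,6,7,8}:5  {4,5,6,7,8}:1
  |U|=6: {2,4,5,6,7,8}:1  {3,4,5,6,7,8}:6
  |U|=7: {1,2,4,5,6,7,8}:1  {2,3,4,5,6,7,8}:7
  start at 0(u): 8
  start at 3(p): 1
sum over floor = 9

9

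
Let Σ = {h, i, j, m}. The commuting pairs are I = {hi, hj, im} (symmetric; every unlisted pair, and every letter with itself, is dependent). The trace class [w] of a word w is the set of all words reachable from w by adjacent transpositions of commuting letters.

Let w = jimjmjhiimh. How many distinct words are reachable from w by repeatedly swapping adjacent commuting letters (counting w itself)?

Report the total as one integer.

0(j) covers ∅
1(i) covers 0:j
2(m) covers 0:j
3(j) covers 1:i, 2:m
4(m) covers 3:j
5(j) covers 4:m
6(h) covers 4:m
7(i) covers 5:j
8(i) covers 7:i
9(m) covers 5:j, 6:h
10(h) covers 9:m
floor of heap: 0:j
completions by unplaced set U, small U first (add the entries for U minus each lowest piece of U):
  |U|=1: {8}:1  {10}:1
  |U|=2: {7,8}:1  {8,10}:2  {9,10}:1
  |U|=3: {6,9,10}:1  {7,8,10}:3  {8,9,10}:3
  |U|=4: {6,8,9,10}:4  {7,8,9,10}:6
  |U|=5: {5,7,8,9,10}:6  {6,7,8,9,10}:10
  |U|=6: {5,6,7,8,9,10}:16
  |U|=7: {4,5,6,7,8,9,10}:16
  |U|=8: {3,4,5,6,7,8,9,10}:16
  |U|=9: {1,3,4,5,6,7,8,9,10}:16  {2,3,4,5,6,7,8,9,10}:16
  start at 0(j): 32

32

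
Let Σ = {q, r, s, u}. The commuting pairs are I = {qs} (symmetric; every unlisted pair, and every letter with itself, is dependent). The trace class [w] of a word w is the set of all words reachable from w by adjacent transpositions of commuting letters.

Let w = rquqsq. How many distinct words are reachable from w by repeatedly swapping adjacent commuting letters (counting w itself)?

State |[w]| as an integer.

0(r) covers ∅
1(q) covers 0:r
2(u) covers 1:q
3(q) covers 2:u
4(s) covers 2:u
5(q) covers 3:q
floor of heap: 0:r
completions by unplaced set U, small U first (add the entries for U minus each lowest piece of U):
  |U|=1: {4}:1  {5}:1
  |U|=2: {3,5}:1  {4,5}:2
  |U|=3: {3,4,5}:3
  |U|=4: {2,3,4,5}:3
  start at 0(r): 3

3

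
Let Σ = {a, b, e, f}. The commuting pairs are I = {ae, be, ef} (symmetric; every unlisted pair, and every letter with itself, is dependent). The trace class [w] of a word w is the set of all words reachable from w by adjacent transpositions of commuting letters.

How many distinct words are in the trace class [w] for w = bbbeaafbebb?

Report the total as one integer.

drop 0:b onto floor
drop 1:b onto {0:b}
drop 2:b onto {1:b}
drop 3:e onto floor
drop 4:a onto {2:b}
drop 5:a onto {4:a}
drop 6:f onto {5:a}
drop 7:b onto {6:f}
drop 8:e onto {3:e}
drop 9:b onto {7:b}
drop 10:b onto {9:b}
ground layer = {0:b, 3:e}
drop-orders for the pieces not yet dropped (sum over which currently-grounded one goes next):
  1 to go: {8} 1  {10} 1
  2 to go: {3,8} 1  {8,10} 2  {9,10} 1
  3 to go: {3,8,10} 3  {7,9,10} 1  {8,9,10} 3
  4 to go: {3,8,9,10} 6  {6,7,9,10} 1  {7,8,9,10} 4
  5 to go: {3,7,8,9,10} 10  {5,6,7,9,10} 1  {6,7,8,9,10} 5
  6 to go: {3,6,7,8,9,10} 15  {4,5,6,7,9,10} 1  {5,6,7,8,9,10} 6
  7 to go: {2,4,5,6,7,9,10} 1  {3,5,6,7,8,9,10} 21  {4,5,6,7,8,9,10} 7
  8 to go: {1,2,4,5,6,7,9,10} 1  {2,4,5,6,7,8,9,10} 8  {3,4,5,6,7,8,9,10} 28
  9 to go: {0,1,2,4,5,6,7,9,10} 1  {1,2,4,5,6,7,8,9,10} 9  {2,3,4,5,6,7,8,9,10} 36
  if 0:b drops first: 45 orders
  if 3:e drops first: 10 orders
heap linearizations: 55

55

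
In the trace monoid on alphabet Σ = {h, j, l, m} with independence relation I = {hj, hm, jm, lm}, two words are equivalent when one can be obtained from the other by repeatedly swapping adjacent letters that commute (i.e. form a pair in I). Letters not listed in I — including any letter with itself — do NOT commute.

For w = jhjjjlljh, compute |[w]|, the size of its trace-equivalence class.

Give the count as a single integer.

0(j) covers ∅
1(h) covers ∅
2(j) covers 0:j
3(j) covers 2:j
4(j) covers 3:j
5(l) covers 1:h, 4:j
6(l) covers 5:l
7(j) covers 6:l
8(h) covers 6:l
floor of heap: 0:j, 1:h
completions by unplaced set U, small U first (add the entries for U minus each lowest piece of U):
  |U|=1: {7}:1  {8}:1
  |U|=2: {7,8}:2
  |U|=3: {6,7,8}:2
  |U|=4: {5,6,7,8}:2
  |U|=5: {1,5,6,7,8}:2  {4,5,6,7,8}:2
  |U|=6: {1,4,5,6,7,8}:4  {3,4,5,6,7,8}:2
  |U|=7: {1,3,4,5,6,7,8}:6  {2,3,4,5,6,7,8}:2
  start at 0(j): 8
  start at 1(h): 2
sum over floor = 10

10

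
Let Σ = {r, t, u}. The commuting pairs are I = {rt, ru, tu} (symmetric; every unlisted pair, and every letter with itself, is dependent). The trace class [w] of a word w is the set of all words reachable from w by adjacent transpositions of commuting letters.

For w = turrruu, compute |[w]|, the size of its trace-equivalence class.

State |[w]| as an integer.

140

0(t) covers ∅
1(u) covers ∅
2(r) covers ∅
3(r) covers 2:r
4(r) covers 3:r
5(u) covers 1:u
6(u) covers 5:u
floor of heap: 0:t, 1:u, 2:r
completions by unplaced set U, small U first (add the entries for U minus each lowest piece of U):
  |U|=1: {0}:1  {4}:1  {6}:1
  |U|=2: {0,4}:2  {0,6}:2  {3,4}:1  {4,6}:2  {5,6}:1
  |U|=3: {0,3,4}:3  {0,4,6}:6  {0,5,6}:3  {1,5,6}:1  {2,3,4}:1  {3,4,6}:3  {4,5,6}:3
  |U|=4: {0,1,5,6}:4  {0,2,3,4}:4  {0,3,4,6}:12  {0,4,5,6}:12  {1,4,5,6}:4  {2,3,4,6}:4  {3,4,5,6}:6
  |U|=5: {0,1,4,5,6}:20  {0,2,3,4,6}:20  {0,3,4,5,6}:30  {1,3,4,5,6}:10  {2,3,4,5,6}:10
  start at 0(t): 20
  start at 1(u): 60
  start at 2(r): 60
sum over floor = 140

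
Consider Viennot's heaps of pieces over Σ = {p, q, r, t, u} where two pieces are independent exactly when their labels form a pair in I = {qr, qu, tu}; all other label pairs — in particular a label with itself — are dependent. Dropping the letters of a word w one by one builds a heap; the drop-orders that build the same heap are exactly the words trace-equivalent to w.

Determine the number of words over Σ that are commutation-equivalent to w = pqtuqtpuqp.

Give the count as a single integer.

10

#0=p has no predecessor
#1=q depends on [0:p]
#2=t depends on [1:q]
#3=u depends on [0:p]
#4=q depends on [2:t]
#5=t depends on [4:q]
#6=p depends on [3:u, 5:t]
#7=u depends on [6:p]
#8=q depends on [6:p]
#9=p depends on [7:u, 8:q]
sources: [0:p]
N(rest) = Σ N(rest − s) over sources s of rest; N(one piece) = 1:
  size 1 → [9]=1
  size 2 → [7,9]=1  [8,9]=1
  size 3 → [7,8,9]=2
  size 4 → [6,7,8,9]=2
  size 5 → [3,6,7,8,9]=2  [5,6,7,8,9]=2
  size 6 → [3,5,6,7,8,9]=4  [4,5,6,7,8,9]=2
  size 7 → [2,4,5,6,7,8,9]=2  [3,4,5,6,7,8,9]=6
  size 8 → [1,2,4,5,6,7,8,9]=2  [2,3,4,5,6,7,8,9]=8
  first=0(p) contributes 10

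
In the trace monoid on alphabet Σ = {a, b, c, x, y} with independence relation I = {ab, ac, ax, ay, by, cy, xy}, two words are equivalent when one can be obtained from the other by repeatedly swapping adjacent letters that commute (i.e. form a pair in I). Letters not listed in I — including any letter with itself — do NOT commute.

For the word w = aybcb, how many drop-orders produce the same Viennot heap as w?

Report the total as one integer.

drop 0:a onto floor
drop 1:y onto floor
drop 2:b onto floor
drop 3:c onto {2:b}
drop 4:b onto {3:c}
ground layer = {0:a, 1:y, 2:b}
drop-orders for the pieces not yet dropped (sum over which currently-grounded one goes next):
  1 to go: {0} 1  {1} 1  {4} 1
  2 to go: {0,1} 2  {0,4} 2  {1,4} 2  {3,4} 1
  3 to go: {0,1,4} 6  {0,3,4} 3  {1,3,4} 3  {2,3,4} 1
  if 0:a drops first: 4 orders
  if 1:y drops first: 4 orders
  if 2:b drops first: 12 orders
heap linearizations: 20

20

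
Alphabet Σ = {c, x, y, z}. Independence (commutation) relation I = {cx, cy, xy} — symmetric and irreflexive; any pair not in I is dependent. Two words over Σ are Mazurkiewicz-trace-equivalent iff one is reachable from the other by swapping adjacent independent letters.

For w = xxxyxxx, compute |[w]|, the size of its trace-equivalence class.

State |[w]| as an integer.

0(x) covers ∅
1(x) covers 0:x
2(x) covers 1:x
3(y) covers ∅
4(x) covers 2:x
5(x) covers 4:x
6(x) covers 5:x
floor of heap: 0:x, 3:y
completions by unplaced set U, small U first (add the entries for U minus each lowest piece of U):
  |U|=1: {3}:1  {6}:1
  |U|=2: {3,6}:2  {5,6}:1
  |U|=3: {3,5,6}:3  {4,5,6}:1
  |U|=4: {2,4,5,6}:1  {3,4,5,6}:4
  |U|=5: {1,2,4,5,6}:1  {2,3,4,5,6}:5
  start at 0(x): 6
  start at 3(y): 1
sum over floor = 7

7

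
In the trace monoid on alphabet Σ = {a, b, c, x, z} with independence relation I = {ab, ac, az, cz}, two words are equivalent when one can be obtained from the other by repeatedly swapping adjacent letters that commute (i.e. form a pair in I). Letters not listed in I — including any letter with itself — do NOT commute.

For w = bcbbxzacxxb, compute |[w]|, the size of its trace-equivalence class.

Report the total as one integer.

6

#0=b has no predecessor
#1=c depends on [0:b]
#2=b depends on [1:c]
#3=b depends on [2:b]
#4=x depends on [3:b]
#5=z depends on [4:x]
#6=a depends on [4:x]
#7=c depends on [4:x]
#8=x depends on [5:z, 6:a, 7:c]
#9=x depends on [8:x]
#10=b depends on [9:x]
sources: [0:b]
N(rest) = Σ N(rest − s) over sources s of rest; N(one piece) = 1:
  size 1 → [10]=1
  size 2 → [9,10]=1
  size 3 → [8,9,10]=1
  size 4 → [5,8,9,10]=1  [6,8,9,10]=1  [7,8,9,10]=1
  size 5 → [5,6,8,9,10]=2  [5,7,8,9,10]=2  [6,7,8,9,10]=2
  size 6 → [5,6,7,8,9,10]=6
  size 7 → [4,5,6,7,8,9,10]=6
  size 8 → [3,4,5,6,7,8,9,10]=6
  size 9 → [2,3,4,5,6,7,8,9,10]=6
  first=0(b) contributes 6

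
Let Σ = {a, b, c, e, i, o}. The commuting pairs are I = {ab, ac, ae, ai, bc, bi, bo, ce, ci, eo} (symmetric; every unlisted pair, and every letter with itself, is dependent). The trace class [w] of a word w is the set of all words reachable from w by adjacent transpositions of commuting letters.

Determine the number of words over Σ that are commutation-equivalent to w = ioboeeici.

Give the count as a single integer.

0(i) covers ∅
1(o) covers 0:i
2(b) covers ∅
3(o) covers 1:o
4(e) covers 0:i, 2:b
5(e) covers 4:e
6(i) covers 3:o, 5:e
7(c) covers 3:o
8(i) covers 6:i
floor of heap: 0:i, 2:b
completions by unplaced set U, small U first (add the entries for U minus each lowest piece of U):
  |U|=1: {7}:1  {8}:1
  |U|=2: {6,8}:1  {7,8}:2
  |U|=3: {5,6,8}:1  {6,7,8}:3
  |U|=4: {3,6,7,8}:3  {4,5,6,8}:1  {5,6,7,8}:4
  |U|=5: {1,3,6,7,8}:3  {2,4,5,6,8}:1  {3,5,6,7,8}:7  {4,5,6,7,8}:5
  |U|=6: {1,3,5,6,7,8}:10  {2,4,5,6,7,8}:6  {3,4,5,6,7,8}:12
  |U|=7: {1,3,4,5,6,7,8}:22  {2,3,4,5,6,7,8}:18
  start at 0(i): 40
  start at 2(b): 22
sum over floor = 62

62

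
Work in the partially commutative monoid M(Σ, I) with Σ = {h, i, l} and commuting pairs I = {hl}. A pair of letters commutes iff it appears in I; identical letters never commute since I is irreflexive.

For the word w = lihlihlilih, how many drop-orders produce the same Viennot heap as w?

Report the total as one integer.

4

piece 0:l — minimal
piece 1:i rests on {0:l}
piece 2:h rests on {1:i}
piece 3:l rests on {1:i}
piece 4:i rests on {2:h, 3:l}
piece 5:h rests on {4:i}
piece 6:l rests on {4:i}
piece 7:i rests on {5:h, 6:l}
piece 8:l rests on {7:i}
piece 9:i rests on {8:l}
piece 10:h rests on {9:i}
minimal pieces: {0:l}
ways to finish when only these pieces remain (= sum over removing one remaining piece with nothing left below it):
  1 left: {10}→1
  2 left: {9,10}→1
  3 left: {8,9,10}→1
  4 left: {7,8,9,10}→1
  5 left: {5,7,8,9,10}→1  {6,7,8,9,10}→1
  6 left: {5,6,7,8,9,10}→2
  7 left: {4,5,6,7,8,9,10}→2
  8 left: {2,4,5,6,7,8,9,10}→2  {3,4,5,6,7,8,9,10}→2
  9 left: {2,3,4,5,6,7,8,9,10}→4
  placing 0:l first → 4 extensions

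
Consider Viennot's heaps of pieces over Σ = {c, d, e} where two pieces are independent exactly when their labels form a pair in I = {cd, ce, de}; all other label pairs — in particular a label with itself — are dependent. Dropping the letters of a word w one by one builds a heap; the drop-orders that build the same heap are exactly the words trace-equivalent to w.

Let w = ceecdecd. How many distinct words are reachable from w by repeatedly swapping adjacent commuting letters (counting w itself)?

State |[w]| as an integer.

#0=c has no predecessor
#1=e has no predecessor
#2=e depends on [1:e]
#3=c depends on [0:c]
#4=d has no predecessor
#5=e depends on [2:e]
#6=c depends on [3:c]
#7=d depends on [4:d]
sources: [0:c, 1:e, 4:d]
N(rest) = Σ N(rest − s) over sources s of rest; N(one piece) = 1:
  size 1 → [5]=1  [6]=1  [7]=1
  size 2 → [2,5]=1  [3,6]=1  [4,7]=1  [5,6]=2  [5,7]=2  [6,7]=2
  size 3 → [0,3,6]=1  [1,2,5]=1  [2,5,6]=3  [2,5,7]=3  [3,5,6]=3  [3,6,7]=3  [4,5,7]=3  [4,6,7]=3  [5,6,7]=6
  size 4 → [0,3,5,6]=4  [0,3,6,7]=4  [1,2,5,6]=4  [1,2,5,7]=4  [2,3,5,6]=6  [2,4,5,7]=6  [2,5,6,7]=12  [3,4,6,7]=6  [3,5,6,7]=12  [4,5,6,7]=12
  size 5 → [0,2,3,5,6]=10  [0,3,4,6,7]=10  [0,3,5,6,7]=20  [1,2,3,5,6]=10  [1,2,4,5,7]=10  [1,2,5,6,7]=20  [2,3,5,6,7]=30  [2,4,5,6,7]=30  [3,4,5,6,7]=30
  size 6 → [0,1,2,3,5,6]=20  [0,2,3,5,6,7]=60  [0,3,4,5,6,7]=60  [1,2,3,5,6,7]=60  [1,2,4,5,6,7]=60  [2,3,4,5,6,7]=90
  first=0(c) contributes 210
  first=1(e) contributes 210
  first=4(d) contributes 140
|[w]| = 560

560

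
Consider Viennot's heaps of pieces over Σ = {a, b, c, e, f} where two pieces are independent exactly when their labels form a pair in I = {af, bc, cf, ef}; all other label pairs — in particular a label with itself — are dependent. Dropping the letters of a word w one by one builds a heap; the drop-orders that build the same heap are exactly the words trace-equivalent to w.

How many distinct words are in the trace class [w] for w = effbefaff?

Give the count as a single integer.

30

0(e) covers ∅
1(f) covers ∅
2(f) covers 1:f
3(b) covers 0:e, 2:f
4(e) covers 3:b
5(f) covers 3:b
6(a) covers 4:e
7(f) covers 5:f
8(f) covers 7:f
floor of heap: 0:e, 1:f
completions by unplaced set U, small U first (add the entries for U minus each lowest piece of U):
  |U|=1: {6}:1  {8}:1
  |U|=2: {4,6}:1  {6,8}:2  {7,8}:1
  |U|=3: {4,6,8}:3  {5,7,8}:1  {6,7,8}:3
  |U|=4: {4,6,7,8}:6  {5,6,7,8}:4
  |U|=5: {4,5,6,7,8}:10
  |U|=6: {3,4,5,6,7,8}:10
  |U|=7: {0,3,4,5,6,7,8}:10  {2,3,4,5,6,7,8}:10
  start at 0(e): 10
  start at 1(f): 20
sum over floor = 30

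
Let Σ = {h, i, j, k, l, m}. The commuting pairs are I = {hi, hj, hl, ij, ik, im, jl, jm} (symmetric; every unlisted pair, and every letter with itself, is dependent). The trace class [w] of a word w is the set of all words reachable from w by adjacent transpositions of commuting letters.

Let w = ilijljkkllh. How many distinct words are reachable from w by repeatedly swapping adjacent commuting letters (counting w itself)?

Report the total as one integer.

45

#0=i has no predecessor
#1=l depends on [0:i]
#2=i depends on [1:l]
#3=j has no predecessor
#4=l depends on [2:i]
#5=j depends on [3:j]
#6=k depends on [4:l, 5:j]
#7=k depends on [6:k]
#8=l depends on [7:k]
#9=l depends on [8:l]
#10=h depends on [7:k]
sources: [0:i, 3:j]
N(rest) = Σ N(rest − s) over sources s of rest; N(one piece) = 1:
  size 1 → [9]=1  [10]=1
  size 2 → [8,9]=1  [9,10]=2
  size 3 → [8,9,10]=3
  size 4 → [7,8,9,10]=3
  size 5 → [6,7,8,9,10]=3
  size 6 → [4,6,7,8,9,10]=3  [5,6,7,8,9,10]=3
  size 7 → [2,4,6,7,8,9,10]=3  [3,5,6,7,8,9,10]=3  [4,5,6,7,8,9,10]=6
  size 8 → [1,2,4,6,7,8,9,10]=3  [2,4,5,6,7,8,9,10]=9  [3,4,5,6,7,8,9,10]=9
  size 9 → [0,1,2,4,6,7,8,9,10]=3  [1,2,4,5,6,7,8,9,10]=12  [2,3,4,5,6,7,8,9,10]=18
  first=0(i) contributes 30
  first=3(j) contributes 15
|[w]| = 45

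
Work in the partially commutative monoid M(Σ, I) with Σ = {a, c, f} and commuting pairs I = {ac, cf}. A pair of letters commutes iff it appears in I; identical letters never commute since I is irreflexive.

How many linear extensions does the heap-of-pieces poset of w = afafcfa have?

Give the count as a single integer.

7

#0=a has no predecessor
#1=f depends on [0:a]
#2=a depends on [1:f]
#3=f depends on [2:a]
#4=c has no predecessor
#5=f depends on [3:f]
#6=a depends on [5:f]
sources: [0:a, 4:c]
N(rest) = Σ N(rest − s) over sources s of rest; N(one piece) = 1:
  size 1 → [4]=1  [6]=1
  size 2 → [4,6]=2  [5,6]=1
  size 3 → [3,5,6]=1  [4,5,6]=3
  size 4 → [2,3,5,6]=1  [3,4,5,6]=4
  size 5 → [1,2,3,5,6]=1  [2,3,4,5,6]=5
  first=0(a) contributes 6
  first=4(c) contributes 1
|[w]| = 7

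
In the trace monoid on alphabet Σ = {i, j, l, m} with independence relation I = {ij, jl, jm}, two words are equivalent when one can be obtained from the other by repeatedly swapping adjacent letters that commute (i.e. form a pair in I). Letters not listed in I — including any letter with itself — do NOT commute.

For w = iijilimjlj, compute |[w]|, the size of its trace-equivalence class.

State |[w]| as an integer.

drop 0:i onto floor
drop 1:i onto {0:i}
drop 2:j onto floor
drop 3:i onto {1:i}
drop 4:l onto {3:i}
drop 5:i onto {4:l}
drop 6:m onto {5:i}
drop 7:j onto {2:j}
drop 8:l onto {6:m}
drop 9:j onto {7:j}
ground layer = {0:i, 2:j}
drop-orders for the pieces not yet dropped (sum over which currently-grounded one goes next):
  1 to go: {8} 1  {9} 1
  2 to go: {6,8} 1  {7,9} 1  {8,9} 2
  3 to go: {2,7,9} 1  {5,6,8} 1  {6,8,9} 3  {7,8,9} 3
  4 to go: {2,7,8,9} 4  {4,5,6,8} 1  {5,6,8,9} 4  {6,7,8,9} 6
  5 to go: {2,6,7,8,9} 10  {3,4,5,6,8} 1  {4,5,6,8,9} 5  {5,6,7,8,9} 10
  6 to go: {1,3,4,5,6,8} 1  {2,5,6,7,8,9} 20  {3,4,5,6,8,9} 6  {4,5,6,7,8,9} 15
  7 to go: {0,1,3,4,5,6,8} 1  {1,3,4,5,6,8,9} 7  {2,4,5,6,7,8,9} 35  {3,4,5,6,7,8,9} 21
  8 to go: {0,1,3,4,5,6,8,9} 8  {1,3,4,5,6,7,8,9} 28  {2,3,4,5,6,7,8,9} 56
  if 0:i drops first: 84 orders
  if 2:j drops first: 36 orders
heap linearizations: 120

120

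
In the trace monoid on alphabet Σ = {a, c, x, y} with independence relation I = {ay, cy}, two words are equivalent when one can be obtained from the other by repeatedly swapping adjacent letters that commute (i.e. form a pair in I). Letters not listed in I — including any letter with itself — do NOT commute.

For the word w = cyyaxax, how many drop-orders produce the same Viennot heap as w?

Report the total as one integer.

drop 0:c onto floor
drop 1:y onto floor
drop 2:y onto {1:y}
drop 3:a onto {0:c}
drop 4:x onto {2:y, 3:a}
drop 5:a onto {4:x}
drop 6:x onto {5:a}
ground layer = {0:c, 1:y}
drop-orders for the pieces not yet dropped (sum over which currently-grounded one goes next):
  1 to go: {6} 1
  2 to go: {5,6} 1
  3 to go: {4,5,6} 1
  4 to go: {2,4,5,6} 1  {3,4,5,6} 1
  5 to go: {0,3,4,5,6} 1  {1,2,4,5,6} 1  {2,3,4,5,6} 2
  if 0:c drops first: 3 orders
  if 1:y drops first: 3 orders
heap linearizations: 6

6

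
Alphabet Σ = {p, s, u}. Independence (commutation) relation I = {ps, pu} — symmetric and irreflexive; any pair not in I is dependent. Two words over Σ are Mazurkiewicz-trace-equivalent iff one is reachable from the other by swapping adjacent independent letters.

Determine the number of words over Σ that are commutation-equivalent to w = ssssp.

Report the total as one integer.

5

piece 0:s — minimal
piece 1:s rests on {0:s}
piece 2:s rests on {1:s}
piece 3:s rests on {2:s}
piece 4:p — minimal
minimal pieces: {0:s, 4:p}
ways to finish when only these pieces remain (= sum over removing one remaining piece with nothing left below it):
  1 left: {3}→1  {4}→1
  2 left: {2,3}→1  {3,4}→2
  3 left: {1,2,3}→1  {2,3,4}→3
  placing 0:s first → 4 extensions
  placing 4:p first → 1 extensions
total linear extensions = 5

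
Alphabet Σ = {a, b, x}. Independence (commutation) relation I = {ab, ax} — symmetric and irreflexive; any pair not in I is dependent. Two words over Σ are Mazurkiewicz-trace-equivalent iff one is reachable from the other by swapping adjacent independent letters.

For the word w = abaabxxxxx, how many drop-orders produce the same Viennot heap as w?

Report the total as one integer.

120

#0=a has no predecessor
#1=b has no predecessor
#2=a depends on [0:a]
#3=a depends on [2:a]
#4=b depends on [1:b]
#5=x depends on [4:b]
#6=x depends on [5:x]
#7=x depends on [6:x]
#8=x depends on [7:x]
#9=x depends on [8:x]
sources: [0:a, 1:b]
N(rest) = Σ N(rest − s) over sources s of rest; N(one piece) = 1:
  size 1 → [3]=1  [9]=1
  size 2 → [2,3]=1  [3,9]=2  [8,9]=1
  size 3 → [0,2,3]=1  [2,3,9]=3  [3,8,9]=3  [7,8,9]=1
  size 4 → [0,2,3,9]=4  [2,3,8,9]=6  [3,7,8,9]=4  [6,7,8,9]=1
  size 5 → [0,2,3,8,9]=10  [2,3,7,8,9]=10  [3,6,7,8,9]=5  [5,6,7,8,9]=1
  size 6 → [0,2,3,7,8,9]=20  [2,3,6,7,8,9]=15  [3,5,6,7,8,9]=6  [4,5,6,7,8,9]=1
  size 7 → [0,2,3,6,7,8,9]=35  [1,4,5,6,7,8,9]=1  [2,3,5,6,7,8,9]=21  [3,4,5,6,7,8,9]=7
  size 8 → [0,2,3,5,6,7,8,9]=56  [1,3,4,5,6,7,8,9]=8  [2,3,4,5,6,7,8,9]=28
  first=0(a) contributes 36
  first=1(b) contributes 84
|[w]| = 120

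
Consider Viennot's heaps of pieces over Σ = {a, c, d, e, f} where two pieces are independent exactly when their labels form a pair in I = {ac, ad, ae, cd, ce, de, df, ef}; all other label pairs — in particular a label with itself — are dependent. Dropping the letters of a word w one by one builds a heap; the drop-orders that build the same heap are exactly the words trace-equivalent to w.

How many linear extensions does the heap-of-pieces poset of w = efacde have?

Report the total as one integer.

piece 0:e — minimal
piece 1:f — minimal
piece 2:a rests on {1:f}
piece 3:c rests on {1:f}
piece 4:d — minimal
piece 5:e rests on {0:e}
minimal pieces: {0:e, 1:f, 4:d}
ways to finish when only these pieces remain (= sum over removing one remaining piece with nothing left below it):
  1 left: {2}→1  {3}→1  {4}→1  {5}→1
  2 left: {0,5}→1  {2,3}→2  {2,4}→2  {2,5}→2  {3,4}→2  {3,5}→2  {4,5}→2
  3 left: {0,2,5}→3  {0,3,5}→3  {0,4,5}→3  {1,2,3}→2  {2,3,4}→6  {2,3,5}→6  {2,4,5}→6  {3,4,5}→6
  4 left: {0,2,3,5}→12  {0,2,4,5}→12  {0,3,4,5}→12  {1,2,3,4}→8  {1,2,3,5}→8  {2,3,4,5}→24
  placing 0:e first → 40 extensions
  placing 1:f first → 60 extensions
  placing 4:d first → 20 extensions
total linear extensions = 120

120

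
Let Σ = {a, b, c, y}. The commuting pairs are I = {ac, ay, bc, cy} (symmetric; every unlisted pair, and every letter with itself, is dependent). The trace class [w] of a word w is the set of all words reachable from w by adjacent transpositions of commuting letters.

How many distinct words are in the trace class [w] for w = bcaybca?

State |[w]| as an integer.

42

#0=b has no predecessor
#1=c has no predecessor
#2=a depends on [0:b]
#3=y depends on [0:b]
#4=b depends on [2:a, 3:y]
#5=c depends on [1:c]
#6=a depends on [4:b]
sources: [0:b, 1:c]
N(rest) = Σ N(rest − s) over sources s of rest; N(one piece) = 1:
  size 1 → [5]=1  [6]=1
  size 2 → [1,5]=1  [4,6]=1  [5,6]=2
  size 3 → [1,5,6]=3  [2,4,6]=1  [3,4,6]=1  [4,5,6]=3
  size 4 → [1,4,5,6]=6  [2,3,4,6]=2  [2,4,5,6]=4  [3,4,5,6]=4
  size 5 → [0,2,3,4,6]=2  [1,2,4,5,6]=10  [1,3,4,5,6]=10  [2,3,4,5,6]=10
  first=0(b) contributes 30
  first=1(c) contributes 12
|[w]| = 42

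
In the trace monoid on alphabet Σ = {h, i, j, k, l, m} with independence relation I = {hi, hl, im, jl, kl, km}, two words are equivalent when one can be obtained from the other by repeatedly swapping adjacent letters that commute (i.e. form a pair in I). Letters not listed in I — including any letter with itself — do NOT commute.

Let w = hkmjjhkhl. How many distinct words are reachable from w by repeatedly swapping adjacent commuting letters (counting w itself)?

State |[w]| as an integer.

13

#0=h has no predecessor
#1=k depends on [0:h]
#2=m depends on [0:h]
#3=j depends on [1:k, 2:m]
#4=j depends on [3:j]
#5=h depends on [4:j]
#6=k depends on [5:h]
#7=h depends on [6:k]
#8=l depends on [2:m]
sources: [0:h]
N(rest) = Σ N(rest − s) over sources s of rest; N(one piece) = 1:
  size 1 → [7]=1  [8]=1
  size 2 → [6,7]=1  [7,8]=2
  size 3 → [5,6,7]=1  [6,7,8]=3
  size 4 → [4,5,6,7]=1  [5,6,7,8]=4
  size 5 → [3,4,5,6,7]=1  [4,5,6,7,8]=5
  size 6 → [1,3,4,5,6,7]=1  [3,4,5,6,7,8]=6
  size 7 → [1,3,4,5,6,7,8]=7  [2,3,4,5,6,7,8]=6
  first=0(h) contributes 13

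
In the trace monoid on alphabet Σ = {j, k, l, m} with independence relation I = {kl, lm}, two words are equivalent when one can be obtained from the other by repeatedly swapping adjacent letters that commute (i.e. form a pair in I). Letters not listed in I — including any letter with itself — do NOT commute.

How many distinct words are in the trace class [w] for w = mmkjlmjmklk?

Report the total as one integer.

8

#0=m has no predecessor
#1=m depends on [0:m]
#2=k depends on [1:m]
#3=j depends on [2:k]
#4=l depends on [3:j]
#5=m depends on [3:j]
#6=j depends on [4:l, 5:m]
#7=m depends on [6:j]
#8=k depends on [7:m]
#9=l depends on [6:j]
#10=k depends on [8:k]
sources: [0:m]
N(rest) = Σ N(rest − s) over sources s of rest; N(one piece) = 1:
  size 1 → [9]=1  [10]=1
  size 2 → [8,10]=1  [9,10]=2
  size 3 → [7,8,10]=1  [8,9,10]=3
  size 4 → [7,8,9,10]=4
  size 5 → [6,7,8,9,10]=4
  size 6 → [4,6,7,8,9,10]=4  [5,6,7,8,9,10]=4
  size 7 → [4,5,6,7,8,9,10]=8
  size 8 → [3,4,5,6,7,8,9,10]=8
  size 9 → [2,3,4,5,6,7,8,9,10]=8
  first=0(m) contributes 8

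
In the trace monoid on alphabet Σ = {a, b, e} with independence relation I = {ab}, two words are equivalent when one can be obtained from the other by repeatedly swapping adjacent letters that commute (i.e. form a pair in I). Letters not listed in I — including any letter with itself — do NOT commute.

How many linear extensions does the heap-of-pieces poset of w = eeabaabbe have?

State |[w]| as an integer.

20

0(e) covers ∅
1(e) covers 0:e
2(a) covers 1:e
3(b) covers 1:e
4(a) covers 2:a
5(a) covers 4:a
6(b) covers 3:b
7(b) covers 6:b
8(e) covers 5:a, 7:b
floor of heap: 0:e
completions by unplaced set U, small U first (add the entries for U minus each lowest piece of U):
  |U|=1: {8}:1
  |U|=2: {5,8}:1  {7,8}:1
  |U|=3: {4,5,8}:1  {5,7,8}:2  {6,7,8}:1
  |U|=4: {2,4,5,8}:1  {3,6,7,8}:1  {4,5,7,8}:3  {5,6,7,8}:3
  |U|=5: {2,4,5,7,8}:4  {3,5,6,7,8}:4  {4,5,6,7,8}:6
  |U|=6: {2,4,5,6,7,8}:10  {3,4,5,6,7,8}:10
  |U|=7: {2,3,4,5,6,7,8}:20
  start at 0(e): 20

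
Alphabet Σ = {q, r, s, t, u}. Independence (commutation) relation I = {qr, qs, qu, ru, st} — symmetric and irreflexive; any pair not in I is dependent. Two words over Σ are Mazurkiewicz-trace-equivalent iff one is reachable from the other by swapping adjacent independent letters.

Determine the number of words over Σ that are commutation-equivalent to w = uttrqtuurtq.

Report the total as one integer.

#0=u has no predecessor
#1=t depends on [0:u]
#2=t depends on [1:t]
#3=r depends on [2:t]
#4=q depends on [2:t]
#5=t depends on [3:r, 4:q]
#6=u depends on [5:t]
#7=u depends on [6:u]
#8=r depends on [5:t]
#9=t depends on [7:u, 8:r]
#10=q depends on [9:t]
sources: [0:u]
N(rest) = Σ N(rest − s) over sources s of rest; N(one piece) = 1:
  size 1 → [10]=1
  size 2 → [9,10]=1
  size 3 → [7,9,10]=1  [8,9,10]=1
  size 4 → [6,7,9,10]=1  [7,8,9,10]=2
  size 5 → [6,7,8,9,10]=3
  size 6 → [5,6,7,8,9,10]=3
  size 7 → [3,5,6,7,8,9,10]=3  [4,5,6,7,8,9,10]=3
  size 8 → [3,4,5,6,7,8,9,10]=6
  size 9 → [2,3,4,5,6,7,8,9,10]=6
  first=0(u) contributes 6

6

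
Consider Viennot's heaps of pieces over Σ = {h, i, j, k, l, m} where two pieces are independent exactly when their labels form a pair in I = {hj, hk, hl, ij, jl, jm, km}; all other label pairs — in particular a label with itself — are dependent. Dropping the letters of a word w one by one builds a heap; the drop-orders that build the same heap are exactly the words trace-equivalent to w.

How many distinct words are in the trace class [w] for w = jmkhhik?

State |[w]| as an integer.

piece 0:j — minimal
piece 1:m — minimal
piece 2:k rests on {0:j}
piece 3:h rests on {1:m}
piece 4:h rests on {3:h}
piece 5:i rests on {2:k, 4:h}
piece 6:k rests on {5:i}
minimal pieces: {0:j, 1:m}
ways to finish when only these pieces remain (= sum over removing one remaining piece with nothing left below it):
  1 left: {6}→1
  2 left: {5,6}→1
  3 left: {2,5,6}→1  {4,5,6}→1
  4 left: {0,2,5,6}→1  {2,4,5,6}→2  {3,4,5,6}→1
  5 left: {0,2,4,5,6}→3  {1,3,4,5,6}→1  {2,3,4,5,6}→3
  placing 0:j first → 4 extensions
  placing 1:m first → 6 extensions
total linear extensions = 10

10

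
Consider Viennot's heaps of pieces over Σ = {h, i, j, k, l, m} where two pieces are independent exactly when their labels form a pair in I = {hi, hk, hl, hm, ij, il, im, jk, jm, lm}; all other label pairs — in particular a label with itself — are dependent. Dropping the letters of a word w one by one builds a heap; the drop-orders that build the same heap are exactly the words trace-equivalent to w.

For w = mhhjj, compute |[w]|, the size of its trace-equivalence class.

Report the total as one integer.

5

0(m) covers ∅
1(h) covers ∅
2(h) covers 1:h
3(j) covers 2:h
4(j) covers 3:j
floor of heap: 0:m, 1:h
completions by unplaced set U, small U first (add the entries for U minus each lowest piece of U):
  |U|=1: {0}:1  {4}:1
  |U|=2: {0,4}:2  {3,4}:1
  |U|=3: {0,3,4}:3  {2,3,4}:1
  start at 0(m): 1
  start at 1(h): 4
sum over floor = 5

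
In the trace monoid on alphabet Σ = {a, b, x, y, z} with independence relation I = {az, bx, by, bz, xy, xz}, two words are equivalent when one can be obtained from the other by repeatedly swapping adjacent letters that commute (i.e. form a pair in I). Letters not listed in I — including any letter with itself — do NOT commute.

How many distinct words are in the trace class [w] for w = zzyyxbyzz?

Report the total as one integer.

piece 0:z — minimal
piece 1:z rests on {0:z}
piece 2:y rests on {1:z}
piece 3:y rests on {2:y}
piece 4:x — minimal
piece 5:b — minimal
piece 6:y rests on {3:y}
piece 7:z rests on {6:y}
piece 8:z rests on {7:z}
minimal pieces: {0:z, 4:x, 5:b}
ways to finish when only these pieces remain (= sum over removing one remaining piece with nothing left below it):
  1 left: {4}→1  {5}→1  {8}→1
  2 left: {4,5}→2  {4,8}→2  {5,8}→2  {7,8}→1
  3 left: {4,5,8}→6  {4,7,8}→3  {5,7,8}→3  {6,7,8}→1
  4 left: {3,6,7,8}→1  {4,5,7,8}→12  {4,6,7,8}→4  {5,6,7,8}→4
  5 left: {2,3,6,7,8}→1  {3,4,6,7,8}→5  {3,5,6,7,8}→5  {4,5,6,7,8}→20
  6 left: {1,2,3,6,7,8}→1  {2,3,4,6,7,8}→6  {2,3,5,6,7,8}→6  {3,4,5,6,7,8}→30
  7 left: {0,1,2,3,6,7,8}→1  {1,2,3,4,6,7,8}→7  {1,2,3,5,6,7,8}→7  {2,3,4,5,6,7,8}→42
  placing 0:z first → 56 extensions
  placing 4:x first → 8 extensions
  placing 5:b first → 8 extensions
total linear extensions = 72

72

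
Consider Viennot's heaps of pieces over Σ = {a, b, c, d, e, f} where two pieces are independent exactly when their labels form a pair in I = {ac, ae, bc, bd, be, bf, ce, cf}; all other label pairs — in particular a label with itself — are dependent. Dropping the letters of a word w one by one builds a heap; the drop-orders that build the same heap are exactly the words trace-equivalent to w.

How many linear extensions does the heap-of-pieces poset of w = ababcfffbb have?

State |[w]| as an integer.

#0=a has no predecessor
#1=b depends on [0:a]
#2=a depends on [1:b]
#3=b depends on [2:a]
#4=c has no predecessor
#5=f depends on [2:a]
#6=f depends on [5:f]
#7=f depends on [6:f]
#8=b depends on [3:b]
#9=b depends on [8:b]
sources: [0:a, 4:c]
N(rest) = Σ N(rest − s) over sources s of rest; N(one piece) = 1:
  size 1 → [4]=1  [7]=1  [9]=1
  size 2 → [4,7]=2  [4,9]=2  [6,7]=1  [7,9]=2  [8,9]=1
  size 3 → [3,8,9]=1  [4,6,7]=3  [4,7,9]=6  [4,8,9]=3  [5,6,7]=1  [6,7,9]=3  [7,8,9]=3
  size 4 → [3,4,8,9]=4  [3,7,8,9]=4  [4,5,6,7]=4  [4,6,7,9]=12  [4,7,8,9]=12  [5,6,7,9]=4  [6,7,8,9]=6
  size 5 → [3,4,7,8,9]=20  [3,6,7,8,9]=10  [4,5,6,7,9]=20  [4,6,7,8,9]=30  [5,6,7,8,9]=10
  size 6 → [3,4,6,7,8,9]=60  [3,5,6,7,8,9]=20  [4,5,6,7,8,9]=60
  size 7 → [2,3,5,6,7,8,9]=20  [3,4,5,6,7,8,9]=140
  size 8 → [1,2,3,5,6,7,8,9]=20  [2,3,4,5,6,7,8,9]=160
  first=0(a) contributes 180
  first=4(c) contributes 20
|[w]| = 200

200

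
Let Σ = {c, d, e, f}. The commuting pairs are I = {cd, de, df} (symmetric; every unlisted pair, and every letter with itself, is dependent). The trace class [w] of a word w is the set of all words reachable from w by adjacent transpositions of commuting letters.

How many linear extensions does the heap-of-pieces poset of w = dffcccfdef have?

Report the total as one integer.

45

#0=d has no predecessor
#1=f has no predecessor
#2=f depends on [1:f]
#3=c depends on [2:f]
#4=c depends on [3:c]
#5=c depends on [4:c]
#6=f depends on [5:c]
#7=d depends on [0:d]
#8=e depends on [6:f]
#9=f depends on [8:e]
sources: [0:d, 1:f]
N(rest) = Σ N(rest − s) over sources s of rest; N(one piece) = 1:
  size 1 → [7]=1  [9]=1
  size 2 → [0,7]=1  [7,9]=2  [8,9]=1
  size 3 → [0,7,9]=3  [6,8,9]=1  [7,8,9]=3
  size 4 → [0,7,8,9]=6  [5,6,8,9]=1  [6,7,8,9]=4
  size 5 → [0,6,7,8,9]=10  [4,5,6,8,9]=1  [5,6,7,8,9]=5
  size 6 → [0,5,6,7,8,9]=15  [3,4,5,6,8,9]=1  [4,5,6,7,8,9]=6
  size 7 → [0,4,5,6,7,8,9]=21  [2,3,4,5,6,8,9]=1  [3,4,5,6,7,8,9]=7
  size 8 → [0,3,4,5,6,7,8,9]=28  [1,2,3,4,5,6,8,9]=1  [2,3,4,5,6,7,8,9]=8
  first=0(d) contributes 9
  first=1(f) contributes 36
|[w]| = 45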